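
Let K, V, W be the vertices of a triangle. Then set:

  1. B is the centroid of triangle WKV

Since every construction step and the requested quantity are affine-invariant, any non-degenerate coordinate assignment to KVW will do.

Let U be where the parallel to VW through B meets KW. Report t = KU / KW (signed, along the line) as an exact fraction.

t = 2/3

Set K = (0, 0), V = (1, 0), W = (0, 1); any affine frame gives the same invariant.
1. B is the centroid of triangle WKV ⇒ B = (1/3, 1/3)
through B parallel to VW: direction (-1, 1); meets KW at U = (0, 2/3)
U = K + t·(W−K) with t = 2/3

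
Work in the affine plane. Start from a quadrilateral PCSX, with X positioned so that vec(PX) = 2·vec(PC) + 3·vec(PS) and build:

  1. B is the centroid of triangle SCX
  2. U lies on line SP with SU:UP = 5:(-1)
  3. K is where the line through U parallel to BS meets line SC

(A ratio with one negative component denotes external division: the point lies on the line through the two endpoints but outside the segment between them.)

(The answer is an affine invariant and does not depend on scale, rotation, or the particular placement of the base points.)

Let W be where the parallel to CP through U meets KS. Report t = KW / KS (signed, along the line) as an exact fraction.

Choose coordinates P = (0, 0), C = (1, 0), S = (0, 1), X = (2, 3).
1. B is the centroid of triangle SCX ⇒ B = (1, 4/3)
2. U lies on line SP with SU:UP = 5:(-1) ⇒ U = (0, -1/4)
3. K is where the line through U parallel to BS meets line SC ⇒ K = (15/16, 1/16)
through U parallel to CP: direction (-1, 0); meets KS at W = (5/4, -1/4)
W = K + t·(S−K) with t = -1/3

t = -1/3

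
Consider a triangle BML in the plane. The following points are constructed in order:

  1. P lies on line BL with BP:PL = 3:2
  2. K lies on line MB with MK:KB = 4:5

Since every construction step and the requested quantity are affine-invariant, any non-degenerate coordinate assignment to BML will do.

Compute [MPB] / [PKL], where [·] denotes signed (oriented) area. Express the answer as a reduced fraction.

[MPB]:[PKL] = 27/10

Assign B = (0, 0), M = (1, 0), L = (0, 1) — the answer is frame-independent, so this choice is without loss of generality.
1. P lies on line BL with BP:PL = 3:2 ⇒ P = (0, 3/5)
2. K lies on line MB with MK:KB = 4:5 ⇒ K = (5/9, 0)
2·[MPB] = 3/5, 2·[PKL] = 2/9
[MPB]:[PKL] = 3/5:2/9 = 27/10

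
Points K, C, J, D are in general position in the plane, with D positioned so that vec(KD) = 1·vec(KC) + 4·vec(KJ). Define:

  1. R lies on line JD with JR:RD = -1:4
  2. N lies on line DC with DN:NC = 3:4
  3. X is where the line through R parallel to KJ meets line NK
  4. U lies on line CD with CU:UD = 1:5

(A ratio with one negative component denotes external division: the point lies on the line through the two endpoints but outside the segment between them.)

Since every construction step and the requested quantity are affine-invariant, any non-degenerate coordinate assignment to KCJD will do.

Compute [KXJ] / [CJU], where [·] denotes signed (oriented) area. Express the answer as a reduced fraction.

[KXJ]:[CJU] = 1/2

Choose coordinates K = (0, 0), C = (1, 0), J = (0, 1), D = (1, 4).
1. R lies on line JD with JR:RD = -1:4 ⇒ R = (-1/3, 0)
2. N lies on line DC with DN:NC = 3:4 ⇒ N = (1, 16/7)
3. X is where the line through R parallel to KJ meets line NK ⇒ X = (-1/3, -16/21)
4. U lies on line CD with CU:UD = 1:5 ⇒ U = (1, 2/3)
2·[KXJ] = -1/3, 2·[CJU] = -2/3
[KXJ]:[CJU] = -1/3:-2/3 = 1/2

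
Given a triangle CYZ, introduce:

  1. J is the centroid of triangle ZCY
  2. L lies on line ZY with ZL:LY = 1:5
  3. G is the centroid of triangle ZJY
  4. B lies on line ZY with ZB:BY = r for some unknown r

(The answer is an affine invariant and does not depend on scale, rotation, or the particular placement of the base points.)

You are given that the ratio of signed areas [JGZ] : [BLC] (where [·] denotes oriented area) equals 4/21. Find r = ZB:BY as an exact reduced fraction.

Assign C = (0, 0), Y = (1, 0), Z = (0, 1) — the answer is frame-independent, so this choice is without loss of generality.
1. J is the centroid of triangle ZCY ⇒ J = (1/3, 1/3)
2. L lies on line ZY with ZL:LY = 1:5 ⇒ L = (1/6, 5/6)
3. G is the centroid of triangle ZJY ⇒ G = (4/9, 4/9)
4. With ZB:BY = r, write λ = r/(r+1) so B = Z + λ·(Y−Z); B is affine-linear in λ
Every point depending on B is an affine combination of B and λ-independent points, so each such coordinate is linear in λ; the λ² term in each signed area is a multiple of (Y−Z)×(Y−Z) = 0, so 2·[JGZ] and 2·[BLC] are each linear in λ. Evaluating at λ=0 and λ=1:
  2·[JGZ] = 1/9,   2·[BLC] = λ − 1/6
So [JGZ]:[BLC] = (1/9) / (λ − 1/6). Setting this equal to 4/21:
  1/9 = 4/21·(λ − 1/6)  ⇒  λ = 3/4
Then r = λ/(1−λ) = (3/4)/(1/4) = 3. Check: with r = 3, B = (3/4, 1/4) and [JGZ]:[BLC] = 4/21 as required.

r = 3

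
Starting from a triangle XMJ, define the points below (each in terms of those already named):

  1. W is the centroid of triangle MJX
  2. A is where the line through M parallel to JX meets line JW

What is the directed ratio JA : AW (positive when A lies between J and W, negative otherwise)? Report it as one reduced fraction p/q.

JA:AW = -3/2

Set X = (0, 0), M = (1, 0), J = (0, 1); any affine frame gives the same invariant.
1. W is the centroid of triangle MJX ⇒ W = (1/3, 1/3)
2. A is where the line through M parallel to JX meets line JW ⇒ A = (1, -1)
A = J + t·(W−J) with t = 3, so JA:AW = t:(1−t) = 3:-2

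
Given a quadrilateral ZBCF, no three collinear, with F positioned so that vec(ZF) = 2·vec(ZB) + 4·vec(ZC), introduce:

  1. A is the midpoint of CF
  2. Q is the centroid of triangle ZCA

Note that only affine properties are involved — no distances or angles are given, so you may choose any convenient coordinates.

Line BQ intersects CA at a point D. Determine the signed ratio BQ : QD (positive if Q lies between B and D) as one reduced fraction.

BQ:QD = 13/2

Work in coordinates with Z = (0, 0), B = (1, 0), C = (0, 1), F = (2, 4).
1. A is the midpoint of CF ⇒ A = (1, 5/2)
2. Q is the centroid of triangle ZCA ⇒ Q = (1/3, 7/6)
line BQ meets CA at D = (3/13, 35/26)
Q = B + t·(D−B) with t = 13/15, so BQ:QD = 13/15:2/15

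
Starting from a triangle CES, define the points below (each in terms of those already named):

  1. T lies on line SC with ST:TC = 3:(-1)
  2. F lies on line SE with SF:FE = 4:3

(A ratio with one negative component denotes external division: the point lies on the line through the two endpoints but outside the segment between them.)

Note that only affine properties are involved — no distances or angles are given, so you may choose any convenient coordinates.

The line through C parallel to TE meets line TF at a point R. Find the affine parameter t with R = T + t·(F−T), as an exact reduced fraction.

t = 7/9

Work in coordinates with C = (0, 0), E = (1, 0), S = (0, 1).
1. T lies on line SC with ST:TC = 3:(-1) ⇒ T = (0, -1/2)
2. F lies on line SE with SF:FE = 4:3 ⇒ F = (4/7, 3/7)
through C parallel to TE: direction (1, 1/2); meets TF at R = (4/9, 2/9)
R = T + t·(F−T) with t = 7/9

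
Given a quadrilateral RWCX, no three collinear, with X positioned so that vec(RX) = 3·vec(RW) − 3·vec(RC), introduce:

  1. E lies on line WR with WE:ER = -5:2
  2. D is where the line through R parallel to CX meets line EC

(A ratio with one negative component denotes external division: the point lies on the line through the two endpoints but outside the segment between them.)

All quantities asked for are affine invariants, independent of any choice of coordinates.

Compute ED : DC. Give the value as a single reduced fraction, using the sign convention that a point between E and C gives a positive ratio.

Work in coordinates with R = (0, 0), W = (1, 0), C = (0, 1), X = (3, -3).
1. E lies on line WR with WE:ER = -5:2 ⇒ E = (-2/3, 0)
2. D is where the line through R parallel to CX meets line EC ⇒ D = (-6/17, 8/17)
D = E + t·(C−E) with t = 8/17, so ED:DC = t:(1−t) = 8/17:9/17

ED:DC = 8/9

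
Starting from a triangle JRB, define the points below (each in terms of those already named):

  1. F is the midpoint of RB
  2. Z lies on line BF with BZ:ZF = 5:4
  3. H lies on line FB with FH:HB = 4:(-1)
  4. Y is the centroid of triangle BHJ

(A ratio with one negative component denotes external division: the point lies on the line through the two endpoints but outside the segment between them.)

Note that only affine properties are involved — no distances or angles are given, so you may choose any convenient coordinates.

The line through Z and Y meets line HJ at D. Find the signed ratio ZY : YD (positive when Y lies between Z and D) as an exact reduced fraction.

Choose coordinates J = (0, 0), R = (1, 0), B = (0, 1).
1. F is the midpoint of RB ⇒ F = (1/2, 1/2)
2. Z lies on line BF with BZ:ZF = 5:4 ⇒ Z = (5/18, 13/18)
3. H lies on line FB with FH:HB = 4:(-1) ⇒ H = (-1/6, 7/6)
4. Y is the centroid of triangle BHJ ⇒ Y = (-1/18, 13/18)
line ZY meets HJ at D = (-13/126, 13/18)
Y = Z + t·(D−Z) with t = 7/8, so ZY:YD = 7/8:1/8

ZY:YD = 7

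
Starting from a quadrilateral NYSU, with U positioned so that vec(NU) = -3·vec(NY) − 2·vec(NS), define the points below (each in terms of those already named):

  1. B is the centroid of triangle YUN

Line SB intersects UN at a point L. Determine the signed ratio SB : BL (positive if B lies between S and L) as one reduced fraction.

SB:BL = -11/2

Set N = (0, 0), Y = (1, 0), S = (0, 1), U = (-3, -2); any affine frame gives the same invariant.
1. B is the centroid of triangle YUN ⇒ B = (-2/3, -2/3)
line SB meets UN at L = (-6/11, -4/11)
B = S + t·(L−S) with t = 11/9, so SB:BL = 11/9:-2/9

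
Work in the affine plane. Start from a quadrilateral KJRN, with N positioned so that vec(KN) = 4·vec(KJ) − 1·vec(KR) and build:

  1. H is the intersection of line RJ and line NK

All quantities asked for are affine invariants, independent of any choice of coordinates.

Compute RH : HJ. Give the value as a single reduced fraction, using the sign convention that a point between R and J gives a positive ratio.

RH:HJ = -4

Assign K = (0, 0), J = (1, 0), R = (0, 1), N = (4, -1) — the answer is frame-independent, so this choice is without loss of generality.
1. H is the intersection of line RJ and line NK ⇒ H = (4/3, -1/3)
H = R + t·(J−R) with t = 4/3, so RH:HJ = t:(1−t) = 4/3:-1/3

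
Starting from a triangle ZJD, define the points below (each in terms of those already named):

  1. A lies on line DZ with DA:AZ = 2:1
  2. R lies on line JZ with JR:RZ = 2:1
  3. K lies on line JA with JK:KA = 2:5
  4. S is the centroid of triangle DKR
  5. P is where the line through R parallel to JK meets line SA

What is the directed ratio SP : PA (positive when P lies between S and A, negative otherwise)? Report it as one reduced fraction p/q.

Work in coordinates with Z = (0, 0), J = (1, 0), D = (0, 1).
1. A lies on line DZ with DA:AZ = 2:1 ⇒ A = (0, 1/3)
2. R lies on line JZ with JR:RZ = 2:1 ⇒ R = (1/3, 0)
3. K lies on line JA with JK:KA = 2:5 ⇒ K = (5/7, 2/21)
4. S is the centroid of triangle DKR ⇒ S = (22/63, 23/63)
5. P is where the line through R parallel to JK meets line SA ⇒ P = (-11/21, 2/7)
P = S + t·(A−S) with t = 5/2, so SP:PA = t:(1−t) = 5/2:-3/2

SP:PA = -5/3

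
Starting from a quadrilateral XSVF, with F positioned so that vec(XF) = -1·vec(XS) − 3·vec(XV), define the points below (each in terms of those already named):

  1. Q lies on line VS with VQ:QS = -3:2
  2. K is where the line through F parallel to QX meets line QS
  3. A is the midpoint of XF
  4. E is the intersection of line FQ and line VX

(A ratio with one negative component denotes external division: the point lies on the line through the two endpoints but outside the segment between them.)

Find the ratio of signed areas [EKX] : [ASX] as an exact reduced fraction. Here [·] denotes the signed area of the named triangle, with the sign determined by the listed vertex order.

[EKX]:[ASX] = 77/3

Work in coordinates with X = (0, 0), S = (1, 0), V = (0, 1), F = (-1, -3).
1. Q lies on line VS with VQ:QS = -3:2 ⇒ Q = (3, -2)
2. K is where the line through F parallel to QX meets line QS ⇒ K = (14, -13)
3. A is the midpoint of XF ⇒ A = (-1/2, -3/2)
4. E is the intersection of line FQ and line VX ⇒ E = (0, -11/4)
2·[EKX] = 77/2, 2·[ASX] = 3/2
[EKX]:[ASX] = 77/2:3/2 = 77/3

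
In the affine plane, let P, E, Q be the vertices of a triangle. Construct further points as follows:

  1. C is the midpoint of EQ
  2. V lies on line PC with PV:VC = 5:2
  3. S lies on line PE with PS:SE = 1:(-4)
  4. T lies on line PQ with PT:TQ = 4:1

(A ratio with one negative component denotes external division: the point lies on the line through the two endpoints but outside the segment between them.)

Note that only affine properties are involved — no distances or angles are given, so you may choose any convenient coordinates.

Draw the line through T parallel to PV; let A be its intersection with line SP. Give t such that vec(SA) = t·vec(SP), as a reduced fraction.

t = -7/5

Work in coordinates with P = (0, 0), E = (1, 0), Q = (0, 1).
1. C is the midpoint of EQ ⇒ C = (1/2, 1/2)
2. V lies on line PC with PV:VC = 5:2 ⇒ V = (5/14, 5/14)
3. S lies on line PE with PS:SE = 1:(-4) ⇒ S = (-1/3, 0)
4. T lies on line PQ with PT:TQ = 4:1 ⇒ T = (0, 4/5)
through T parallel to PV: direction (5/14, 5/14); meets SP at A = (-4/5, 0)
A = S + t·(P−S) with t = -7/5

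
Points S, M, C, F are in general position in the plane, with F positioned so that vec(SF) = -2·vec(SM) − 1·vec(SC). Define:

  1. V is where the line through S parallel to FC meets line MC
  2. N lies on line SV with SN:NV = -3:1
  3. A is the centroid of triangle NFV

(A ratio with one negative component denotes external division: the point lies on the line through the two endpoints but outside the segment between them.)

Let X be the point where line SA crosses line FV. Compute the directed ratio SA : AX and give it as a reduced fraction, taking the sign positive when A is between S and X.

Set S = (0, 0), M = (1, 0), C = (0, 1), F = (-2, -1); any affine frame gives the same invariant.
1. V is where the line through S parallel to FC meets line MC ⇒ V = (1/2, 1/2)
2. N lies on line SV with SN:NV = -3:1 ⇒ N = (3/4, 3/4)
3. A is the centroid of triangle NFV ⇒ A = (-1/4, 1/12)
line SA meets FV at X = (-3/14, 1/14)
A = S + t·(X−S) with t = 7/6, so SA:AX = 7/6:-1/6

SA:AX = -7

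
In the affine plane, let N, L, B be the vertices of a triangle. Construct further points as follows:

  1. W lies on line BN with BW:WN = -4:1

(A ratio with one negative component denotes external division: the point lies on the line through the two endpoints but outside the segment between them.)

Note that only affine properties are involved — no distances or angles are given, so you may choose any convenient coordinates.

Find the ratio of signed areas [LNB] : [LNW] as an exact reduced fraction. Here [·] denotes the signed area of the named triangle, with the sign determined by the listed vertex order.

Choose coordinates N = (0, 0), L = (1, 0), B = (0, 1).
1. W lies on line BN with BW:WN = -4:1 ⇒ W = (0, -1/3)
2·[LNB] = -1, 2·[LNW] = 1/3
[LNB]:[LNW] = -1:1/3 = -3

[LNB]:[LNW] = -3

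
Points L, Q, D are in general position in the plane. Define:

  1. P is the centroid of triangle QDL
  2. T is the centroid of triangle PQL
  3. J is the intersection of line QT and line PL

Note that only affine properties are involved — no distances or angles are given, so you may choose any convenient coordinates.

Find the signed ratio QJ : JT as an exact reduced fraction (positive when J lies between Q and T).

QJ:JT = -3

Set L = (0, 0), Q = (1, 0), D = (0, 1); any affine frame gives the same invariant.
1. P is the centroid of triangle QDL ⇒ P = (1/3, 1/3)
2. T is the centroid of triangle PQL ⇒ T = (4/9, 1/9)
3. J is the intersection of line QT and line PL ⇒ J = (1/6, 1/6)
J = Q + t·(T−Q) with t = 3/2, so QJ:JT = t:(1−t) = 3/2:-1/2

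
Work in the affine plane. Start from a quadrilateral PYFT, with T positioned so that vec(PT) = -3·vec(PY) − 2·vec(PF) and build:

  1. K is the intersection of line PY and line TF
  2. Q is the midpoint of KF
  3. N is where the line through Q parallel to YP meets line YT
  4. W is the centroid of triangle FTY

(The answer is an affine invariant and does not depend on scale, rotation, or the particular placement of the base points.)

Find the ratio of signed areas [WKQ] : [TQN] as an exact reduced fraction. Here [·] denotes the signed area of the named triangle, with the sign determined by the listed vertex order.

Work in coordinates with P = (0, 0), Y = (1, 0), F = (0, 1), T = (-3, -2).
1. K is the intersection of line PY and line TF ⇒ K = (-1, 0)
2. Q is the midpoint of KF ⇒ Q = (-1/2, 1/2)
3. N is where the line through Q parallel to YP meets line YT ⇒ N = (2, 1/2)
4. W is the centroid of triangle FTY ⇒ W = (-2/3, -1/3)
2·[WKQ] = -1/3, 2·[TQN] = -25/4
[WKQ]:[TQN] = -1/3:-25/4 = 4/75

[WKQ]:[TQN] = 4/75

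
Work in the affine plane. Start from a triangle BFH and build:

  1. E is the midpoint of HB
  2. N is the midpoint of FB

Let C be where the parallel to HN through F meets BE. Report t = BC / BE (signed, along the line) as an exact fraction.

t = 4

Choose coordinates B = (0, 0), F = (1, 0), H = (0, 1).
1. E is the midpoint of HB ⇒ E = (0, 1/2)
2. N is the midpoint of FB ⇒ N = (1/2, 0)
through F parallel to HN: direction (1/2, -1); meets BE at C = (0, 2)
C = B + t·(E−B) with t = 4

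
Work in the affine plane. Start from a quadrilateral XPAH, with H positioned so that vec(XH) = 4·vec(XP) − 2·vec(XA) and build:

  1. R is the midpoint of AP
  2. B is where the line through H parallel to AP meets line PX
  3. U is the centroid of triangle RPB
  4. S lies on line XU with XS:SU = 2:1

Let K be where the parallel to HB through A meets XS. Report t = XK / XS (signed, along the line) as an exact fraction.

Work in coordinates with X = (0, 0), P = (1, 0), A = (0, 1), H = (4, -2).
1. R is the midpoint of AP ⇒ R = (1/2, 1/2)
2. B is where the line through H parallel to AP meets line PX ⇒ B = (2, 0)
3. U is the centroid of triangle RPB ⇒ U = (7/6, 1/6)
4. S lies on line XU with XS:SU = 2:1 ⇒ S = (7/9, 1/9)
through A parallel to HB: direction (-2, 2); meets XS at K = (7/8, 1/8)
K = X + t·(S−X) with t = 9/8

t = 9/8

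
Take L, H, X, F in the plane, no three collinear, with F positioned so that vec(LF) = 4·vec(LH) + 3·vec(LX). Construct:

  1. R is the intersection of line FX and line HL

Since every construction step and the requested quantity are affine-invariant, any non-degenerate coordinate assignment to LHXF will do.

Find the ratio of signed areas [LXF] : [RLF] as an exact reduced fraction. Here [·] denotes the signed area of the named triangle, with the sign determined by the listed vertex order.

[LXF]:[RLF] = -2/3

Choose coordinates L = (0, 0), H = (1, 0), X = (0, 1), F = (4, 3).
1. R is the intersection of line FX and line HL ⇒ R = (-2, 0)
2·[LXF] = -4, 2·[RLF] = 6
[LXF]:[RLF] = -4:6 = -2/3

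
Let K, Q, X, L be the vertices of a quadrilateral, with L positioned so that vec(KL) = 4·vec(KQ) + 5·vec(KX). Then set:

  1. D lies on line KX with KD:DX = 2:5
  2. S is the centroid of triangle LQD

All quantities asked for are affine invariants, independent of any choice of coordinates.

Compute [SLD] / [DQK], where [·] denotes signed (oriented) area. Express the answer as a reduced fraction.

Work in coordinates with K = (0, 0), Q = (1, 0), X = (0, 1), L = (4, 5).
1. D lies on line KX with KD:DX = 2:5 ⇒ D = (0, 2/7)
2. S is the centroid of triangle LQD ⇒ S = (5/3, 37/21)
2·[SLD] = 41/21, 2·[DQK] = -2/7
[SLD]:[DQK] = 41/21:-2/7 = -41/6

[SLD]:[DQK] = -41/6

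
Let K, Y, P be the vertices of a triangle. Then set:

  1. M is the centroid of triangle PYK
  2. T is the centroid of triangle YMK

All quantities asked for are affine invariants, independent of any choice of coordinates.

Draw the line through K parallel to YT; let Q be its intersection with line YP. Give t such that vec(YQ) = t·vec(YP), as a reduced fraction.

Choose coordinates K = (0, 0), Y = (1, 0), P = (0, 1).
1. M is the centroid of triangle PYK ⇒ M = (1/3, 1/3)
2. T is the centroid of triangle YMK ⇒ T = (4/9, 1/9)
through K parallel to YT: direction (-5/9, 1/9); meets YP at Q = (5/4, -1/4)
Q = Y + t·(P−Y) with t = -1/4

t = -1/4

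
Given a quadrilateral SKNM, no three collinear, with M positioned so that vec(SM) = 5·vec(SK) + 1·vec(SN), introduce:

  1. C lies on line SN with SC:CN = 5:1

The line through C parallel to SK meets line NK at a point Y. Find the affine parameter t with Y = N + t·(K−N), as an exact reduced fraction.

t = 1/6

Choose coordinates S = (0, 0), K = (1, 0), N = (0, 1), M = (5, 1).
1. C lies on line SN with SC:CN = 5:1 ⇒ C = (0, 5/6)
through C parallel to SK: direction (1, 0); meets NK at Y = (1/6, 5/6)
Y = N + t·(K−N) with t = 1/6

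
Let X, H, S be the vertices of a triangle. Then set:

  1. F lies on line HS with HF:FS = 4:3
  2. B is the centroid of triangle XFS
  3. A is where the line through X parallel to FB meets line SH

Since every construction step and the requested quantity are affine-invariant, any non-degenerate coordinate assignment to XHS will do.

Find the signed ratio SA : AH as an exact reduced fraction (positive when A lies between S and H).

SA:AH = 6

Choose coordinates X = (0, 0), H = (1, 0), S = (0, 1).
1. F lies on line HS with HF:FS = 4:3 ⇒ F = (3/7, 4/7)
2. B is the centroid of triangle XFS ⇒ B = (1/7, 11/21)
3. A is where the line through X parallel to FB meets line SH ⇒ A = (6/7, 1/7)
A = S + t·(H−S) with t = 6/7, so SA:AH = t:(1−t) = 6/7:1/7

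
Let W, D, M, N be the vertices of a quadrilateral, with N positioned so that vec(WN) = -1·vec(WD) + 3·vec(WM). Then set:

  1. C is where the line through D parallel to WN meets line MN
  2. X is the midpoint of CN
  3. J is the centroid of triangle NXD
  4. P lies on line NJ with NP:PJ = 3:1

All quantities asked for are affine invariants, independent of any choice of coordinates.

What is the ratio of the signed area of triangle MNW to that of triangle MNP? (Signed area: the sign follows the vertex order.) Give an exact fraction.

Work in coordinates with W = (0, 0), D = (1, 0), M = (0, 1), N = (-1, 3).
1. C is where the line through D parallel to WN meets line MN ⇒ C = (2, -3)
2. X is the midpoint of CN ⇒ X = (1/2, 0)
3. J is the centroid of triangle NXD ⇒ J = (1/6, 1)
4. P lies on line NJ with NP:PJ = 3:1 ⇒ P = (-1/8, 3/2)
2·[MNW] = 1, 2·[MNP] = -1/4
[MNW]:[MNP] = 1:-1/4 = -4

[MNW]:[MNP] = -4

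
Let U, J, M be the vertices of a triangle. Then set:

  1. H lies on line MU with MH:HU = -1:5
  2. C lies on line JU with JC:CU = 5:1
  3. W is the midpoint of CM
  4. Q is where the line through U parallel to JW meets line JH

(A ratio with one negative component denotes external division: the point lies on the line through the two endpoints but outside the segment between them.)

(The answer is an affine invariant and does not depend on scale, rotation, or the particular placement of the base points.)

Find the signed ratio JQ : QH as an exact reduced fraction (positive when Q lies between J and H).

Set U = (0, 0), J = (1, 0), M = (0, 1); any affine frame gives the same invariant.
1. H lies on line MU with MH:HU = -1:5 ⇒ H = (0, 5/4)
2. C lies on line JU with JC:CU = 5:1 ⇒ C = (1/6, 0)
3. W is the midpoint of CM ⇒ W = (1/12, 1/2)
4. Q is where the line through U parallel to JW meets line JH ⇒ Q = (55/31, -30/31)
Q = J + t·(H−J) with t = -24/31, so JQ:QH = t:(1−t) = -24/31:55/31

JQ:QH = -24/55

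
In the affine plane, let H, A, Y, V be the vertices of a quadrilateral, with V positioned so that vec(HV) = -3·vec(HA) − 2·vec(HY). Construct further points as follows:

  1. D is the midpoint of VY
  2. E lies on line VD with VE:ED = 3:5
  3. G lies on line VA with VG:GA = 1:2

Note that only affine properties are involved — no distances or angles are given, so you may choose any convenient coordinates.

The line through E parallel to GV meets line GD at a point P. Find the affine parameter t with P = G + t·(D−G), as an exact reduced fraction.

t = 3/8

Set H = (0, 0), A = (1, 0), Y = (0, 1), V = (-3, -2); any affine frame gives the same invariant.
1. D is the midpoint of VY ⇒ D = (-3/2, -1/2)
2. E lies on line VD with VE:ED = 3:5 ⇒ E = (-39/16, -23/16)
3. G lies on line VA with VG:GA = 1:2 ⇒ G = (-5/3, -4/3)
through E parallel to GV: direction (-4/3, -2/3); meets GD at P = (-77/48, -49/48)
P = G + t·(D−G) with t = 3/8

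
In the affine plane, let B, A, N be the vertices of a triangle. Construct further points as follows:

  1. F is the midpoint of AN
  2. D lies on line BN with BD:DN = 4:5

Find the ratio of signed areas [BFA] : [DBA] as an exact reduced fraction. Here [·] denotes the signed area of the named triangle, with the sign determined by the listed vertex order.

Assign B = (0, 0), A = (1, 0), N = (0, 1) — the answer is frame-independent, so this choice is without loss of generality.
1. F is the midpoint of AN ⇒ F = (1/2, 1/2)
2. D lies on line BN with BD:DN = 4:5 ⇒ D = (0, 4/9)
2·[BFA] = -1/2, 2·[DBA] = 4/9
[BFA]:[DBA] = -1/2:4/9 = -9/8

[BFA]:[DBA] = -9/8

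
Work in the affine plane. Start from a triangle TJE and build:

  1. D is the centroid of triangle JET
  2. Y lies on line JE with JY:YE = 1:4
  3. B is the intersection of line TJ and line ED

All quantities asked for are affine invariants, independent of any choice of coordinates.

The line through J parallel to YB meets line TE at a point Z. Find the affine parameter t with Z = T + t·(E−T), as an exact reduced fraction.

t = -2/3

Set T = (0, 0), J = (1, 0), E = (0, 1); any affine frame gives the same invariant.
1. D is the centroid of triangle JET ⇒ D = (1/3, 1/3)
2. Y lies on line JE with JY:YE = 1:4 ⇒ Y = (4/5, 1/5)
3. B is the intersection of line TJ and line ED ⇒ B = (1/2, 0)
through J parallel to YB: direction (-3/10, -1/5); meets TE at Z = (0, -2/3)
Z = T + t·(E−T) with t = -2/3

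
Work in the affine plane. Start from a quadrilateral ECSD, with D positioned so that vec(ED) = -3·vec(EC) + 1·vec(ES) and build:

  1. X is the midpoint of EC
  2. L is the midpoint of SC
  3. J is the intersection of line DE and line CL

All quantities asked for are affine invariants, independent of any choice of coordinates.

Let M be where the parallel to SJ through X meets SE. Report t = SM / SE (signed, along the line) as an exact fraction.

t = 1/2

Set E = (0, 0), C = (1, 0), S = (0, 1), D = (-3, 1); any affine frame gives the same invariant.
1. X is the midpoint of EC ⇒ X = (1/2, 0)
2. L is the midpoint of SC ⇒ L = (1/2, 1/2)
3. J is the intersection of line DE and line CL ⇒ J = (3/2, -1/2)
through X parallel to SJ: direction (3/2, -3/2); meets SE at M = (0, 1/2)
M = S + t·(E−S) with t = 1/2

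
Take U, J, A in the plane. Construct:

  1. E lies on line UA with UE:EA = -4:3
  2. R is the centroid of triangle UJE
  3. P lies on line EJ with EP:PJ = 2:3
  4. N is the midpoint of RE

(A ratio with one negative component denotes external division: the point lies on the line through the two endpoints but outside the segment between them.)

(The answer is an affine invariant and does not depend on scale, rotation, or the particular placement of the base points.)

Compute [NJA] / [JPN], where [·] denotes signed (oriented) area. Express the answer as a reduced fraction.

Choose coordinates U = (0, 0), J = (1, 0), A = (0, 1).
1. E lies on line UA with UE:EA = -4:3 ⇒ E = (0, 4)
2. R is the centroid of triangle UJE ⇒ R = (1/3, 4/3)
3. P lies on line EJ with EP:PJ = 2:3 ⇒ P = (2/5, 12/5)
4. N is the midpoint of RE ⇒ N = (1/6, 8/3)
2·[NJA] = -11/6, 2·[JPN] = 2/5
[NJA]:[JPN] = -11/6:2/5 = -55/12

[NJA]:[JPN] = -55/12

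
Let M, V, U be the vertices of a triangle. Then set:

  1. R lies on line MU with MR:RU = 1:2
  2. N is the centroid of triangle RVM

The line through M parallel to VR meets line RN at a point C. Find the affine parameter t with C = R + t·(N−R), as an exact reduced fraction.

Choose coordinates M = (0, 0), V = (1, 0), U = (0, 1).
1. R lies on line MU with MR:RU = 1:2 ⇒ R = (0, 1/3)
2. N is the centroid of triangle RVM ⇒ N = (1/3, 1/9)
through M parallel to VR: direction (-1, 1/3); meets RN at C = (1, -1/3)
C = R + t·(N−R) with t = 3

t = 3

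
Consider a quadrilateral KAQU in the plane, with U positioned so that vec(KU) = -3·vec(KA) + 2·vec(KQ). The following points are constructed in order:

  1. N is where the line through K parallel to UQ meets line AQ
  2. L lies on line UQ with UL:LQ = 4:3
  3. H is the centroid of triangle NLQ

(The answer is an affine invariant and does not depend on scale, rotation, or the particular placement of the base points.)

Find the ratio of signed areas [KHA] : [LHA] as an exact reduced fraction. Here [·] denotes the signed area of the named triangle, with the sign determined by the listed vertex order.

Assign K = (0, 0), A = (1, 0), Q = (0, 1), U = (-3, 2) — the answer is frame-independent, so this choice is without loss of generality.
1. N is where the line through K parallel to UQ meets line AQ ⇒ N = (3/2, -1/2)
2. L lies on line UQ with UL:LQ = 4:3 ⇒ L = (-9/7, 10/7)
3. H is the centroid of triangle NLQ ⇒ H = (1/14, 9/14)
2·[KHA] = -9/14, 2·[LHA] = -1/7
[KHA]:[LHA] = -9/14:-1/7 = 9/2

[KHA]:[LHA] = 9/2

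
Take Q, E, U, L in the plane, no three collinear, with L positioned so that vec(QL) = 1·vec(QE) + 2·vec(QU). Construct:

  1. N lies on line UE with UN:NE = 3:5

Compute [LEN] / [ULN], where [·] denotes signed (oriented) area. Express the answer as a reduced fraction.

Work in coordinates with Q = (0, 0), E = (1, 0), U = (0, 1), L = (1, 2).
1. N lies on line UE with UN:NE = 3:5 ⇒ N = (3/8, 5/8)
2·[LEN] = -5/4, 2·[ULN] = -3/4
[LEN]:[ULN] = -5/4:-3/4 = 5/3

[LEN]:[ULN] = 5/3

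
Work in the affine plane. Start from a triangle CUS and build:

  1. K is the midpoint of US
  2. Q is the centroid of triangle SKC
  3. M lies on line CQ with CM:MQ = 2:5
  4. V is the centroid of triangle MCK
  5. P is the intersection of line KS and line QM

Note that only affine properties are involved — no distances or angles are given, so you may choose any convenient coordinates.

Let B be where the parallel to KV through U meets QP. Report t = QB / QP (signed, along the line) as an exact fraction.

t = -50/7

Choose coordinates C = (0, 0), U = (1, 0), S = (0, 1).
1. K is the midpoint of US ⇒ K = (1/2, 1/2)
2. Q is the centroid of triangle SKC ⇒ Q = (1/6, 1/2)
3. M lies on line CQ with CM:MQ = 2:5 ⇒ M = (1/21, 1/7)
4. V is the centroid of triangle MCK ⇒ V = (23/126, 3/14)
5. P is the intersection of line KS and line QM ⇒ P = (1/4, 3/4)
through U parallel to KV: direction (-20/63, -2/7); meets QP at B = (-3/7, -9/7)
B = Q + t·(P−Q) with t = -50/7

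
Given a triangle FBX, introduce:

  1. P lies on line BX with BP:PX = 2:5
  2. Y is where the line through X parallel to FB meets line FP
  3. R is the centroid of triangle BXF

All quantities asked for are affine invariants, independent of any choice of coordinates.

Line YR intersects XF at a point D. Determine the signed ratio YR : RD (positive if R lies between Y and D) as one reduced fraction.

Work in coordinates with F = (0, 0), B = (1, 0), X = (0, 1).
1. P lies on line BX with BP:PX = 2:5 ⇒ P = (5/7, 2/7)
2. Y is where the line through X parallel to FB meets line FP ⇒ Y = (5/2, 1)
3. R is the centroid of triangle BXF ⇒ R = (1/3, 1/3)
line YR meets XF at D = (0, 3/13)
R = Y + t·(D−Y) with t = 13/15, so YR:RD = 13/15:2/15

YR:RD = 13/2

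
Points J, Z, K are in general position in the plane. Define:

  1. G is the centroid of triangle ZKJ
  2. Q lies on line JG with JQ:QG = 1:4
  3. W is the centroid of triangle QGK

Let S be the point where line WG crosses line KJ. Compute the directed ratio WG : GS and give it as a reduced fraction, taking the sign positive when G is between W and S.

Work in coordinates with J = (0, 0), Z = (1, 0), K = (0, 1).
1. G is the centroid of triangle ZKJ ⇒ G = (1/3, 1/3)
2. Q lies on line JG with JQ:QG = 1:4 ⇒ Q = (1/15, 1/15)
3. W is the centroid of triangle QGK ⇒ W = (2/15, 7/15)
line WG meets KJ at S = (0, 5/9)
G = W + t·(S−W) with t = -3/2, so WG:GS = -3/2:5/2

WG:GS = -3/5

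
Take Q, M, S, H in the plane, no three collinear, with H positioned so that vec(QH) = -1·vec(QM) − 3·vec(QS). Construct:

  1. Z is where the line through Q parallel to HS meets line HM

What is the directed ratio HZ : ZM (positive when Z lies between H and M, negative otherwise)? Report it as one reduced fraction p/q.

Set Q = (0, 0), M = (1, 0), S = (0, 1), H = (-1, -3); any affine frame gives the same invariant.
1. Z is where the line through Q parallel to HS meets line HM ⇒ Z = (-3/5, -12/5)
Z = H + t·(M−H) with t = 1/5, so HZ:ZM = t:(1−t) = 1/5:4/5

HZ:ZM = 1/4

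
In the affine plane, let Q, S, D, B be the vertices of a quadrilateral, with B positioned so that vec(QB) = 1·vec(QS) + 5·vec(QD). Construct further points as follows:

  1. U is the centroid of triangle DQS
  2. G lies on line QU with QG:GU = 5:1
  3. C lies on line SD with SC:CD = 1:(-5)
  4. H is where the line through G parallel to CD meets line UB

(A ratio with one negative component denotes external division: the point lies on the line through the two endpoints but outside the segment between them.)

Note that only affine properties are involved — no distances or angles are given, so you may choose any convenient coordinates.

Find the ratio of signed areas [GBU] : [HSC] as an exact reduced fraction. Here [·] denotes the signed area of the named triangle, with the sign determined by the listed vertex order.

Choose coordinates Q = (0, 0), S = (1, 0), D = (0, 1), B = (1, 5).
1. U is the centroid of triangle DQS ⇒ U = (1/3, 1/3)
2. G lies on line QU with QG:GU = 5:1 ⇒ G = (5/18, 5/18)
3. C lies on line SD with SC:CD = 1:(-5) ⇒ C = (5/4, -1/4)
4. H is where the line through G parallel to CD meets line UB ⇒ H = (23/72, 17/72)
2·[GBU] = -2/9, 2·[HSC] = -1/9
[GBU]:[HSC] = -2/9:-1/9 = 2

[GBU]:[HSC] = 2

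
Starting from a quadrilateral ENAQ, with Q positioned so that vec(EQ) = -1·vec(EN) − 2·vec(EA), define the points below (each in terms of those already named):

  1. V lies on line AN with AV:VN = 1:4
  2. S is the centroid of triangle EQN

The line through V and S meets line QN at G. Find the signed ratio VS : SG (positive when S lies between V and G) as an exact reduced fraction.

VS:SG = 19/5

Choose coordinates E = (0, 0), N = (1, 0), A = (0, 1), Q = (-1, -2).
1. V lies on line AN with AV:VN = 1:4 ⇒ V = (1/5, 4/5)
2. S is the centroid of triangle EQN ⇒ S = (0, -2/3)
line VS meets QN at G = (-1/19, -20/19)
S = V + t·(G−V) with t = 19/24, so VS:SG = 19/24:5/24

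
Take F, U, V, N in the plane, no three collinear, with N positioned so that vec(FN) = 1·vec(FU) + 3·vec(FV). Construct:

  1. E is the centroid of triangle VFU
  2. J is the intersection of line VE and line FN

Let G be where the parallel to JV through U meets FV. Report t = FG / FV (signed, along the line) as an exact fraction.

Work in coordinates with F = (0, 0), U = (1, 0), V = (0, 1), N = (1, 3).
1. E is the centroid of triangle VFU ⇒ E = (1/3, 1/3)
2. J is the intersection of line VE and line FN ⇒ J = (1/5, 3/5)
through U parallel to JV: direction (-1/5, 2/5); meets FV at G = (0, 2)
G = F + t·(V−F) with t = 2

t = 2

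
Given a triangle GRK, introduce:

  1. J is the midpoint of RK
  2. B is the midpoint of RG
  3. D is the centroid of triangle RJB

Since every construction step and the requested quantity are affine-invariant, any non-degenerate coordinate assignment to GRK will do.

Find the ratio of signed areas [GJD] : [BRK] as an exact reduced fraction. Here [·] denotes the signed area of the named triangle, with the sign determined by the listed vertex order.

Choose coordinates G = (0, 0), R = (1, 0), K = (0, 1).
1. J is the midpoint of RK ⇒ J = (1/2, 1/2)
2. B is the midpoint of RG ⇒ B = (1/2, 0)
3. D is the centroid of triangle RJB ⇒ D = (2/3, 1/6)
2·[GJD] = -1/4, 2·[BRK] = 1/2
[GJD]:[BRK] = -1/4:1/2 = -1/2

[GJD]:[BRK] = -1/2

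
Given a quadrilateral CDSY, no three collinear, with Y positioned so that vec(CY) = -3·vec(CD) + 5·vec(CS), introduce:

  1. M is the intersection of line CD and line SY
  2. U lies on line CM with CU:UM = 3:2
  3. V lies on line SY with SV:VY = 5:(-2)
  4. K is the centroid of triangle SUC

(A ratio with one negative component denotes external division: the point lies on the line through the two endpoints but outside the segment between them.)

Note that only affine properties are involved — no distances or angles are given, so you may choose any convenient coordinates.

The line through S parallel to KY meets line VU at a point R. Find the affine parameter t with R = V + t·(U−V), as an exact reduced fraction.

t = 20/11

Set C = (0, 0), D = (1, 0), S = (0, 1), Y = (-3, 5); any affine frame gives the same invariant.
1. M is the intersection of line CD and line SY ⇒ M = (3/4, 0)
2. U lies on line CM with CU:UM = 3:2 ⇒ U = (9/20, 0)
3. V lies on line SY with SV:VY = 5:(-2) ⇒ V = (-5, 23/3)
4. K is the centroid of triangle SUC ⇒ K = (3/20, 1/3)
through S parallel to KY: direction (-63/20, 14/3); meets VU at R = (54/11, -69/11)
R = V + t·(U−V) with t = 20/11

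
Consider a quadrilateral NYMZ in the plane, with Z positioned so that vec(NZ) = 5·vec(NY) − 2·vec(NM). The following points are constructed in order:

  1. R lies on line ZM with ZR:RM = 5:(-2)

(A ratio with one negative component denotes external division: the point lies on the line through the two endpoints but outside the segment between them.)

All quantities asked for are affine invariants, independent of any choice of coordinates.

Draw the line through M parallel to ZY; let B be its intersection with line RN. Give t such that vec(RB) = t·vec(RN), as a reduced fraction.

t = 1/4

Choose coordinates N = (0, 0), Y = (1, 0), M = (0, 1), Z = (5, -2).
1. R lies on line ZM with ZR:RM = 5:(-2) ⇒ R = (-10/3, 3)
through M parallel to ZY: direction (-4, 2); meets RN at B = (-5/2, 9/4)
B = R + t·(N−R) with t = 1/4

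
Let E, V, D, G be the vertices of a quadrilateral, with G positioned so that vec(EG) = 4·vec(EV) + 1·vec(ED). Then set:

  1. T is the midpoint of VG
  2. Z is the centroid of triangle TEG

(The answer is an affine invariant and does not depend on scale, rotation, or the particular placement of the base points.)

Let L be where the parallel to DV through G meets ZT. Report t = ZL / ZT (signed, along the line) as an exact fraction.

t = 7

Choose coordinates E = (0, 0), V = (1, 0), D = (0, 1), G = (4, 1).
1. T is the midpoint of VG ⇒ T = (5/2, 1/2)
2. Z is the centroid of triangle TEG ⇒ Z = (13/6, 1/2)
through G parallel to DV: direction (1, -1); meets ZT at L = (9/2, 1/2)
L = Z + t·(T−Z) with t = 7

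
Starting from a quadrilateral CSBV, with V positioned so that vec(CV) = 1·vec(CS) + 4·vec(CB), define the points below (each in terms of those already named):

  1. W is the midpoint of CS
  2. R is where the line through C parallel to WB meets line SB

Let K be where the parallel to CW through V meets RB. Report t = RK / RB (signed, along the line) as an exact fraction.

Work in coordinates with C = (0, 0), S = (1, 0), B = (0, 1), V = (1, 4).
1. W is the midpoint of CS ⇒ W = (1/2, 0)
2. R is where the line through C parallel to WB meets line SB ⇒ R = (-1, 2)
through V parallel to CW: direction (1/2, 0); meets RB at K = (-3, 4)
K = R + t·(B−R) with t = -2

t = -2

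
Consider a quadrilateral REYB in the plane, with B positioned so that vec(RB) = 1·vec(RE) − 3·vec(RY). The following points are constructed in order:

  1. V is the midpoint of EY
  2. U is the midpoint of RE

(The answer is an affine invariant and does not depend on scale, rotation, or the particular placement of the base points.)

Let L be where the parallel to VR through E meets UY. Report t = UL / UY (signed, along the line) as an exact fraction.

Set R = (0, 0), E = (1, 0), Y = (0, 1), B = (1, -3); any affine frame gives the same invariant.
1. V is the midpoint of EY ⇒ V = (1/2, 1/2)
2. U is the midpoint of RE ⇒ U = (1/2, 0)
through E parallel to VR: direction (-1/2, -1/2); meets UY at L = (2/3, -1/3)
L = U + t·(Y−U) with t = -1/3

t = -1/3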